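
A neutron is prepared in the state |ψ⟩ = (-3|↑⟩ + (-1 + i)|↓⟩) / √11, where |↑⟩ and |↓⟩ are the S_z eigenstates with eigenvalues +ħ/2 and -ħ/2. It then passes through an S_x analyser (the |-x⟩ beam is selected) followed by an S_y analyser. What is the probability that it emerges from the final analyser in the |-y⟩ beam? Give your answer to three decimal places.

0.114

First analyser (S_x): P(|-x⟩) = |⟨-x|ψ⟩|² = 5/22.
After stage 1 the state is |-x⟩; P(|-y⟩) = |⟨-y|-x⟩|² = 1/2.
Joint probability = 5/22 × 1/2 = 0.114.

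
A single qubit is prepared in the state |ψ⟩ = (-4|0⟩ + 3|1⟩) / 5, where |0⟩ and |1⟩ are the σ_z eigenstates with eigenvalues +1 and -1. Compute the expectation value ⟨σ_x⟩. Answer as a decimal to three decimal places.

-0.960

⟨σ_x⟩ = 2 Re(a* b)/(|a|²+|b|²) with a = -4, b = 3.
a* b = -12, so ⟨σ_x⟩ = -24/25.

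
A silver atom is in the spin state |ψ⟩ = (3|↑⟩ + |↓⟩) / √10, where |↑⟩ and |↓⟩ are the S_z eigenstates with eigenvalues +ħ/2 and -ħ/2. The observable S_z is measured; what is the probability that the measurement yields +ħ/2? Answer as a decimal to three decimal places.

The +ħ/2 outcome corresponds to |↑⟩. Its amplitude in |ψ⟩ is 3/√10.
P = |3|² / 10 = 9/10.

0.900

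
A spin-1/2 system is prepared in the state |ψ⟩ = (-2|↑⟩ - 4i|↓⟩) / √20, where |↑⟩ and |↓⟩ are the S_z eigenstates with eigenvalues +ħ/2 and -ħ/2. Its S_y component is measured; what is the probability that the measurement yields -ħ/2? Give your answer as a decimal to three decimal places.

|-y⟩ = (|↑⟩ - i|↓⟩)/√2, so ⟨-y|ψ⟩ = (2) / (√2·√20).
P = |2|² / 40 = 4/40.

0.100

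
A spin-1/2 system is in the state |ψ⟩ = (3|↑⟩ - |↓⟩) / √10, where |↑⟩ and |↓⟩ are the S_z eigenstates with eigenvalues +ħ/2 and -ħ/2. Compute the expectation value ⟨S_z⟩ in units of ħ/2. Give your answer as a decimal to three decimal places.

⟨σ_z⟩ = |a|² - |b|² divided by |a|²+|b|², with a, b the |↑⟩, |↓⟩ amplitudes.
= (9 - 1)/10 = 8/10.
⟨S_z⟩ = (ħ/2)·⟨σ_z⟩.

0.800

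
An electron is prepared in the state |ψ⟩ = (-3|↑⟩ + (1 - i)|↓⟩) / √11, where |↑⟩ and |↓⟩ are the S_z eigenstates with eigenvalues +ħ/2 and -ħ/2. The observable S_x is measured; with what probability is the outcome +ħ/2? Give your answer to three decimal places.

|+x⟩ = (|↑⟩ + |↓⟩)/√2, so ⟨+x|ψ⟩ = (-2 - i) / (√2·√11).
P = |-2 - i|² / 22 = 5/22.

0.227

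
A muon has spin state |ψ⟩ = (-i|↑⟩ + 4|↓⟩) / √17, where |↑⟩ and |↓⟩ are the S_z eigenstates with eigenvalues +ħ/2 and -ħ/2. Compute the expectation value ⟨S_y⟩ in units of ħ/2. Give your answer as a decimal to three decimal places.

0.471

⟨σ_y⟩ = 2 Im(a* b)/(|a|²+|b|²) with a = -i, b = 4.
a* b = 4i, so ⟨σ_y⟩ = 8/17.
⟨S_y⟩ = (ħ/2)·⟨σ_y⟩.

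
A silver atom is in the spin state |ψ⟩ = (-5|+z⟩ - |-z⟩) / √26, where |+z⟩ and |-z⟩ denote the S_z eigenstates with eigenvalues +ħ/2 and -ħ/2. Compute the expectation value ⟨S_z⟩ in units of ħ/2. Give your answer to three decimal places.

⟨σ_z⟩ = |a|² - |b|² divided by |a|²+|b|², with a, b the |+z⟩, |-z⟩ amplitudes.
= (25 - 1)/26 = 24/26.
⟨S_z⟩ = (ħ/2)·⟨σ_z⟩.

0.923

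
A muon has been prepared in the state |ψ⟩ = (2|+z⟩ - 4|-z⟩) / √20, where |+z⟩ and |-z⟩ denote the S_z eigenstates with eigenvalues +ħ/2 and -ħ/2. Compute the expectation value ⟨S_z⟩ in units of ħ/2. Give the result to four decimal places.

⟨σ_z⟩ = |a|² - |b|² divided by |a|²+|b|², with a, b the |+z⟩, |-z⟩ amplitudes.
= (4 - 16)/20 = -12/20.
⟨S_z⟩ = (ħ/2)·⟨σ_z⟩.

-0.6000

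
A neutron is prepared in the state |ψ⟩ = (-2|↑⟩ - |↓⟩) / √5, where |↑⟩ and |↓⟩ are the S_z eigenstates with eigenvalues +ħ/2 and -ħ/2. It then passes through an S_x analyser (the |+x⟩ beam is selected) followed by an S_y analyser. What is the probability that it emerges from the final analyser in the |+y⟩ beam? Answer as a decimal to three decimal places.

0.450

First analyser (S_x): P(|+x⟩) = |⟨+x|ψ⟩|² = 9/10.
After stage 1 the state is |+x⟩; P(|+y⟩) = |⟨+y|+x⟩|² = 1/2.
Joint probability = 9/10 × 1/2 = 0.450.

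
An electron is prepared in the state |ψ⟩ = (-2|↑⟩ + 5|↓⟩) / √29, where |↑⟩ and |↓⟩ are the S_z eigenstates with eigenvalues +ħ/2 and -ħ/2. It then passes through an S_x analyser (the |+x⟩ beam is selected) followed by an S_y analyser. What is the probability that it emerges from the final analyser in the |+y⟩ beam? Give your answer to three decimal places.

First analyser (S_x): P(|+x⟩) = |⟨+x|ψ⟩|² = 9/58.
After stage 1 the state is |+x⟩; P(|+y⟩) = |⟨+y|+x⟩|² = 1/2.
Joint probability = 9/58 × 1/2 = 0.078.

0.078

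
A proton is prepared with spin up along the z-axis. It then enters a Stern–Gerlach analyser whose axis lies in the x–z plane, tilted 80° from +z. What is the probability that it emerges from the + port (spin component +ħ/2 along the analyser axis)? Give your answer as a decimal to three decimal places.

For spin-½, the probability of finding spin-up along an axis at angle θ to the initial spin direction is cos²(θ/2); spin-down is sin²(θ/2).
θ = 80°, so P = cos²(40°) ≈ 0.587.

0.587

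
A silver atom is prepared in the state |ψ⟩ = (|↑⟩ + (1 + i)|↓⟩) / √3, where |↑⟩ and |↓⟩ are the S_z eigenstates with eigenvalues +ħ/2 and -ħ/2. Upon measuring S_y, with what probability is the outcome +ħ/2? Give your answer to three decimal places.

0.833

|+y⟩ = (|↑⟩ + i|↓⟩)/√2, so ⟨+y|ψ⟩ = (2 - i) / (√2·√3).
P = |2 - i|² / 6 = 5/6.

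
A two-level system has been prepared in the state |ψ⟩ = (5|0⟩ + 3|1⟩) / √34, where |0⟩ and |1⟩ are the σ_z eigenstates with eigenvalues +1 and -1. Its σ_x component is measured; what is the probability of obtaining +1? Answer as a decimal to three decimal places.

|+x⟩ = (|0⟩ + |1⟩)/√2, so ⟨+x|ψ⟩ = (8) / (√2·√34).
P = |8|² / 68 = 64/68.

0.941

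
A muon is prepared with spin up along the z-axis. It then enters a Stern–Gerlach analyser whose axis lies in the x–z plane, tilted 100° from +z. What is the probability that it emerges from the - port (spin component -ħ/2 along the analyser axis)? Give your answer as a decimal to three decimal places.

For spin-½, the probability of finding spin-up along an axis at angle θ to the initial spin direction is cos²(θ/2); spin-down is sin²(θ/2).
θ = 100°, so P = sin²(50°) ≈ 0.587.

0.587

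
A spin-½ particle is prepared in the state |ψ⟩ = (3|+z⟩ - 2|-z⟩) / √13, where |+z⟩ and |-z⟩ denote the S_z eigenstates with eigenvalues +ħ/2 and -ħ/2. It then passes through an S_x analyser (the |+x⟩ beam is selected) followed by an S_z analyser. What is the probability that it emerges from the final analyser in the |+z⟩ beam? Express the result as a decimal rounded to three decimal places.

First analyser (S_x): P(|+x⟩) = |⟨+x|ψ⟩|² = 1/26.
After stage 1 the state is |+x⟩; P(|+z⟩) = |⟨+z|+x⟩|² = 1/2.
Joint probability = 1/26 × 1/2 = 0.019.

0.019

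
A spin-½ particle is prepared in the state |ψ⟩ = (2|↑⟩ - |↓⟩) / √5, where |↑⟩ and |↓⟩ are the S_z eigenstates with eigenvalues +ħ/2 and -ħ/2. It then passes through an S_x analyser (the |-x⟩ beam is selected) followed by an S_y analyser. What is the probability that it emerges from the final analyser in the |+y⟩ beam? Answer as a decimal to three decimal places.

First analyser (S_x): P(|-x⟩) = |⟨-x|ψ⟩|² = 9/10.
After stage 1 the state is |-x⟩; P(|+y⟩) = |⟨+y|-x⟩|² = 1/2.
Joint probability = 9/10 × 1/2 = 0.450.

0.450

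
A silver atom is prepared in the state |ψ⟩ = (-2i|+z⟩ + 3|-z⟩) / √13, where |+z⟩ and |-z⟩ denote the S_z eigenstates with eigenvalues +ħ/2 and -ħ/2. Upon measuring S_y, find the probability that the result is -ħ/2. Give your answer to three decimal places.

|-y⟩ = (|+z⟩ - i|-z⟩)/√2, so ⟨-y|ψ⟩ = (i) / (√2·√13).
P = |i|² / 26 = 1/26.

0.038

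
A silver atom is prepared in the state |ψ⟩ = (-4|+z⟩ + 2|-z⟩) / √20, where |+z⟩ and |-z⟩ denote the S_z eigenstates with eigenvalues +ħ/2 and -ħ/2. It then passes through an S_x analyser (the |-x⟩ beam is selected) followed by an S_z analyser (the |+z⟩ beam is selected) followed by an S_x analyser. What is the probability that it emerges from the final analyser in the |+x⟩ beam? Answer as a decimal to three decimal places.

First analyser (S_x): P(|-x⟩) = |⟨-x|ψ⟩|² = 36/40.
After stage 1 the state is |-x⟩; P(|+z⟩) = |⟨+z|-x⟩|² = 1/2.
After stage 2 the state is |+z⟩; P(|+x⟩) = |⟨+x|+z⟩|² = 1/2.
Joint probability = 36/40 × 1/2 × 1/2 = 0.225.

0.225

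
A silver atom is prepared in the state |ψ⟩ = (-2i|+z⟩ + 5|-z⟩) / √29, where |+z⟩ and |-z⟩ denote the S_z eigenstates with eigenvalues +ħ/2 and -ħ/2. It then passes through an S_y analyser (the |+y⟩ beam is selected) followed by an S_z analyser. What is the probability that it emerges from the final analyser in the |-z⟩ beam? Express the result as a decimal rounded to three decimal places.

0.422

First analyser (S_y): P(|+y⟩) = |⟨+y|ψ⟩|² = 49/58.
After stage 1 the state is |+y⟩; P(|-z⟩) = |⟨-z|+y⟩|² = 1/2.
Joint probability = 49/58 × 1/2 = 0.422.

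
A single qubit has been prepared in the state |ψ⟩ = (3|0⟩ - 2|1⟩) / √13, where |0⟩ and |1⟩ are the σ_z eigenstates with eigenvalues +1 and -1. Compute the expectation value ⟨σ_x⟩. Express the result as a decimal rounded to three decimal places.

-0.923

⟨σ_x⟩ = 2 Re(a* b)/(|a|²+|b|²) with a = 3, b = -2.
a* b = -6, so ⟨σ_x⟩ = -12/13.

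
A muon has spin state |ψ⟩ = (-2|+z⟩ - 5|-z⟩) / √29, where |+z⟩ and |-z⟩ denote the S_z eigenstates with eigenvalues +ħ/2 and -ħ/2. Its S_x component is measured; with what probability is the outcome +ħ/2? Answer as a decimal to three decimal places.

|+x⟩ = (|+z⟩ + |-z⟩)/√2, so ⟨+x|ψ⟩ = (-7) / (√2·√29).
P = |-7|² / 58 = 49/58.

0.845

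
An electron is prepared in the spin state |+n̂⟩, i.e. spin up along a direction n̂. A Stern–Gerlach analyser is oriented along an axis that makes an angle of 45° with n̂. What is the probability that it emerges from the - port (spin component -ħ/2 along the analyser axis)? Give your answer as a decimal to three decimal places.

For spin-½, the probability of finding spin-up along an axis at angle θ to the initial spin direction is cos²(θ/2); spin-down is sin²(θ/2).
θ = 45°, so P = sin²(22.5°) ≈ 0.146.

0.146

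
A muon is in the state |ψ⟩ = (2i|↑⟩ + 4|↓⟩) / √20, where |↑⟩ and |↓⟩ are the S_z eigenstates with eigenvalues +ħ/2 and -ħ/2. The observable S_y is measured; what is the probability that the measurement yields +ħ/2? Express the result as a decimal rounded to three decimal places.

|+y⟩ = (|↑⟩ + i|↓⟩)/√2, so ⟨+y|ψ⟩ = (-2i) / (√2·√20).
P = |-2i|² / 40 = 4/40.

0.100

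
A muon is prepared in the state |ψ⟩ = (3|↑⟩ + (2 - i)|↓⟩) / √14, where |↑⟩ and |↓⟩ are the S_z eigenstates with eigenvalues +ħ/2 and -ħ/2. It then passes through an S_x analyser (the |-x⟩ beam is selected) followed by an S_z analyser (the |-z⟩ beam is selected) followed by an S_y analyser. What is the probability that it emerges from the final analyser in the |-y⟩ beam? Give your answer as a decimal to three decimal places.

0.018

First analyser (S_x): P(|-x⟩) = |⟨-x|ψ⟩|² = 2/28.
After stage 1 the state is |-x⟩; P(|-z⟩) = |⟨-z|-x⟩|² = 1/2.
After stage 2 the state is |-z⟩; P(|-y⟩) = |⟨-y|-z⟩|² = 1/2.
Joint probability = 2/28 × 1/2 × 1/2 = 0.018.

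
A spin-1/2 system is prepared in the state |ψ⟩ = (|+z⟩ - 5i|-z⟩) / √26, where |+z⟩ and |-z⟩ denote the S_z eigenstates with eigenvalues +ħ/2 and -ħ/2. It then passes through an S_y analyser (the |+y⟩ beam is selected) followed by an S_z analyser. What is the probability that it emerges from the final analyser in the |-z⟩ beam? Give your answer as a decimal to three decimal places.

0.154

First analyser (S_y): P(|+y⟩) = |⟨+y|ψ⟩|² = 16/52.
After stage 1 the state is |+y⟩; P(|-z⟩) = |⟨-z|+y⟩|² = 1/2.
Joint probability = 16/52 × 1/2 = 0.154.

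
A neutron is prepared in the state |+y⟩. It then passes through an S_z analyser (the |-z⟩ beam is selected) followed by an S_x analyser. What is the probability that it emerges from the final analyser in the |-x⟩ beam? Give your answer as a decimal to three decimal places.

First analyser (S_z): from |+y⟩, P(|-z⟩) = 1/2.
After stage 1 the state is |-z⟩; P(|-x⟩) = |⟨-x|-z⟩|² = 1/2.
Joint probability = 1/2 × 1/2 = 0.250.

0.250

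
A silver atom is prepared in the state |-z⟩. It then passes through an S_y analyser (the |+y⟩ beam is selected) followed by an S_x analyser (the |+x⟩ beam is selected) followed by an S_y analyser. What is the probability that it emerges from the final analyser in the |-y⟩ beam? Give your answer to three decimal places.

First analyser (S_y): from |-z⟩, P(|+y⟩) = 1/2.
After stage 1 the state is |+y⟩; P(|+x⟩) = |⟨+x|+y⟩|² = 1/2.
After stage 2 the state is |+x⟩; P(|-y⟩) = |⟨-y|+x⟩|² = 1/2.
Joint probability = 1/2 × 1/2 × 1/2 = 0.125.

0.125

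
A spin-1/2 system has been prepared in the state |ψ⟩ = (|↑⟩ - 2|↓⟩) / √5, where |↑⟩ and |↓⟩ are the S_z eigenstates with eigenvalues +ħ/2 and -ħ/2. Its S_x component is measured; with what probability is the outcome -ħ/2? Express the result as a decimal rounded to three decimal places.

|-x⟩ = (|↑⟩ - |↓⟩)/√2, so ⟨-x|ψ⟩ = (3) / (√2·√5).
P = |3|² / 10 = 9/10.

0.900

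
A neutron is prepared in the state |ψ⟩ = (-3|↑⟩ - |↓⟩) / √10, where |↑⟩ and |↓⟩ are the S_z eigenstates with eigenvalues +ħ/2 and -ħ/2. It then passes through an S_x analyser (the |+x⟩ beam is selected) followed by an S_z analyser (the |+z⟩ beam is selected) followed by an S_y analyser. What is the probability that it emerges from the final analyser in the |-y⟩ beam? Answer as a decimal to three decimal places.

First analyser (S_x): P(|+x⟩) = |⟨+x|ψ⟩|² = 16/20.
After stage 1 the state is |+x⟩; P(|+z⟩) = |⟨+z|+x⟩|² = 1/2.
After stage 2 the state is |+z⟩; P(|-y⟩) = |⟨-y|+z⟩|² = 1/2.
Joint probability = 16/20 × 1/2 × 1/2 = 0.200.

0.200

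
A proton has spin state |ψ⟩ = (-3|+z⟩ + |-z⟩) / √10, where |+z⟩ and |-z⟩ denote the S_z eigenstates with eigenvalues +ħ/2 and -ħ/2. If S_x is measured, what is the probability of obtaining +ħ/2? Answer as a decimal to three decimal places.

0.200

|+x⟩ = (|+z⟩ + |-z⟩)/√2, so ⟨+x|ψ⟩ = (-2) / (√2·√10).
P = |-2|² / 20 = 4/20.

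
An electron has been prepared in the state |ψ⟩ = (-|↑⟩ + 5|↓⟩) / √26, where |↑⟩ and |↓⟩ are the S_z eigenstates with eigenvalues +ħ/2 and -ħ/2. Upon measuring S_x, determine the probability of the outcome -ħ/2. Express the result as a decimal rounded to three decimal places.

|-x⟩ = (|↑⟩ - |↓⟩)/√2, so ⟨-x|ψ⟩ = (-6) / (√2·√26).
P = |-6|² / 52 = 36/52.

0.692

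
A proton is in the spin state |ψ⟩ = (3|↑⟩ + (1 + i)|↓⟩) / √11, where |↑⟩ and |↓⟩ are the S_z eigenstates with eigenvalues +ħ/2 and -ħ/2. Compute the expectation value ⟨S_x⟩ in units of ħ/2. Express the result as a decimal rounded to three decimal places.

⟨σ_x⟩ = 2 Re(a* b)/(|a|²+|b|²) with a = 3, b = (1 + i).
a* b = (3 + 3i), so ⟨σ_x⟩ = 6/11.
⟨S_x⟩ = (ħ/2)·⟨σ_x⟩.

0.545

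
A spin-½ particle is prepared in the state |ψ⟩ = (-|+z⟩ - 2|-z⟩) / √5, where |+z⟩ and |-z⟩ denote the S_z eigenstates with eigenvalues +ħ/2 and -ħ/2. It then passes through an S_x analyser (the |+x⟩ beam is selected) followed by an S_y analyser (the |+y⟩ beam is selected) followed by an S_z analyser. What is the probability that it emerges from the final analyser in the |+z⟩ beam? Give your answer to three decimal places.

First analyser (S_x): P(|+x⟩) = |⟨+x|ψ⟩|² = 9/10.
After stage 1 the state is |+x⟩; P(|+y⟩) = |⟨+y|+x⟩|² = 1/2.
After stage 2 the state is |+y⟩; P(|+z⟩) = |⟨+z|+y⟩|² = 1/2.
Joint probability = 9/10 × 1/2 × 1/2 = 0.225.

0.225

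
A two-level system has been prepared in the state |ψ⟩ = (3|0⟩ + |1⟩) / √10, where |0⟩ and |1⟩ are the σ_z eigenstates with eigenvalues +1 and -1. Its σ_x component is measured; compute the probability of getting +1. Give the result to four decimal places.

0.8000

|+x⟩ = (|0⟩ + |1⟩)/√2, so ⟨+x|ψ⟩ = (4) / (√2·√10).
P = |4|² / 20 = 16/20.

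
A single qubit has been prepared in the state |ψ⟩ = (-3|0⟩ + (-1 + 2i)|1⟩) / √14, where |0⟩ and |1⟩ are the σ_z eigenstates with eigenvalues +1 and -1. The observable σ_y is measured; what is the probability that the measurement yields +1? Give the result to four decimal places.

|+y⟩ = (|0⟩ + i|1⟩)/√2, so ⟨+y|ψ⟩ = (-1 + i) / (√2·√14).
P = |-1 + i|² / 28 = 2/28.

0.0714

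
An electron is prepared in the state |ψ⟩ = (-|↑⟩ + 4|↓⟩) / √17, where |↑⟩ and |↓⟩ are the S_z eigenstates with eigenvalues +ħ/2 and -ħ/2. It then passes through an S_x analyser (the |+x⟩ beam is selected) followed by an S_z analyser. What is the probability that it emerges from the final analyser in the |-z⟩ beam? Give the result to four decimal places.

0.1324

First analyser (S_x): P(|+x⟩) = |⟨+x|ψ⟩|² = 9/34.
After stage 1 the state is |+x⟩; P(|-z⟩) = |⟨-z|+x⟩|² = 1/2.
Joint probability = 9/34 × 1/2 = 0.1324.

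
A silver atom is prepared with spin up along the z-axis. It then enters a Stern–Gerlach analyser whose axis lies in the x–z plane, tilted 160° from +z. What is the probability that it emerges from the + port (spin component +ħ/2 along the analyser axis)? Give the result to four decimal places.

0.0302

For spin-½, the probability of finding spin-up along an axis at angle θ to the initial spin direction is cos²(θ/2); spin-down is sin²(θ/2).
θ = 160°, so P = cos²(80°) ≈ 0.0302.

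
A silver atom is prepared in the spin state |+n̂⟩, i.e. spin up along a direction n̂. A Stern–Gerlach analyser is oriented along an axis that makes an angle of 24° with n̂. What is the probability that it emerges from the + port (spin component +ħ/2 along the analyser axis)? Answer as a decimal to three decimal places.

0.957

For spin-½, the probability of finding spin-up along an axis at angle θ to the initial spin direction is cos²(θ/2); spin-down is sin²(θ/2).
θ = 24°, so P = cos²(12°) ≈ 0.957.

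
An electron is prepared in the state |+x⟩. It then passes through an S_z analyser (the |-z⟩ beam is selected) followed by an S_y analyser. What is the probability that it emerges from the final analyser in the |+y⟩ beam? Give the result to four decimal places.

0.2500

First analyser (S_z): from |+x⟩, P(|-z⟩) = 1/2.
After stage 1 the state is |-z⟩; P(|+y⟩) = |⟨+y|-z⟩|² = 1/2.
Joint probability = 1/2 × 1/2 = 0.2500.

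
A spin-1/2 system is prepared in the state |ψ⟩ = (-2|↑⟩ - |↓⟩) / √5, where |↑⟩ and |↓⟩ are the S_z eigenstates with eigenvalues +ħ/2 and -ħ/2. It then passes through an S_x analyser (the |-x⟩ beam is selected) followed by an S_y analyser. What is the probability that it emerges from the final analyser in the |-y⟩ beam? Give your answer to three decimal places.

0.050

First analyser (S_x): P(|-x⟩) = |⟨-x|ψ⟩|² = 1/10.
After stage 1 the state is |-x⟩; P(|-y⟩) = |⟨-y|-x⟩|² = 1/2.
Joint probability = 1/10 × 1/2 = 0.050.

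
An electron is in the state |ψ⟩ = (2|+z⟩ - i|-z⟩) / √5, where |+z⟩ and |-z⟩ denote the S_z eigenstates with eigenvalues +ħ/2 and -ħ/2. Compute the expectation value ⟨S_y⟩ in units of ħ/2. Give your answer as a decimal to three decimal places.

-0.800

⟨σ_y⟩ = 2 Im(a* b)/(|a|²+|b|²) with a = 2, b = -i.
a* b = -2i, so ⟨σ_y⟩ = -4/5.
⟨S_y⟩ = (ħ/2)·⟨σ_y⟩.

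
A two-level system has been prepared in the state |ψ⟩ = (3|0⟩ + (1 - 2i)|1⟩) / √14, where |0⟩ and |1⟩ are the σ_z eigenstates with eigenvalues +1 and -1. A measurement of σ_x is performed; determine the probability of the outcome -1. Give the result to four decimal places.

|-x⟩ = (|0⟩ - |1⟩)/√2, so ⟨-x|ψ⟩ = (2 + 2i) / (√2·√14).
P = |2 + 2i|² / 28 = 8/28.

0.2857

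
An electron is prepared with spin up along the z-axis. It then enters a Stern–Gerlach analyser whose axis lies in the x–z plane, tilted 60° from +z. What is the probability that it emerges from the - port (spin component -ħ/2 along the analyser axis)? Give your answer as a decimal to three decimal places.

For spin-½, the probability of finding spin-up along an axis at angle θ to the initial spin direction is cos²(θ/2); spin-down is sin²(θ/2).
θ = 60°, so P = sin²(30°) ≈ 0.250.

0.250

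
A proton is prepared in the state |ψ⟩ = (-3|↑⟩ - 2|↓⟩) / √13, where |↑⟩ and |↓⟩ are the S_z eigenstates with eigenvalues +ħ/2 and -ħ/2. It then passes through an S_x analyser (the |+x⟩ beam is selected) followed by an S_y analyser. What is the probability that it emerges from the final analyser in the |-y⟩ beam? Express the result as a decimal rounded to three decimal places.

0.481

First analyser (S_x): P(|+x⟩) = |⟨+x|ψ⟩|² = 25/26.
After stage 1 the state is |+x⟩; P(|-y⟩) = |⟨-y|+x⟩|² = 1/2.
Joint probability = 25/26 × 1/2 = 0.481.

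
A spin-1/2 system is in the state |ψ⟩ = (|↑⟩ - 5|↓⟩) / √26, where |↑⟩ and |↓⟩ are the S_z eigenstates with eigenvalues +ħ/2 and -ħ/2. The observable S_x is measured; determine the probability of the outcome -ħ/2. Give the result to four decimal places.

|-x⟩ = (|↑⟩ - |↓⟩)/√2, so ⟨-x|ψ⟩ = (6) / (√2·√26).
P = |6|² / 52 = 36/52.

0.6923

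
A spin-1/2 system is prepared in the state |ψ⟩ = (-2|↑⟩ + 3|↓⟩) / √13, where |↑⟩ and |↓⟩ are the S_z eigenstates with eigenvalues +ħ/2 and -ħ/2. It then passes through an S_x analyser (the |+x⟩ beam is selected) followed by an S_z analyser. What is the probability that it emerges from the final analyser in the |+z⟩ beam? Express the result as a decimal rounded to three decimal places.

0.019

First analyser (S_x): P(|+x⟩) = |⟨+x|ψ⟩|² = 1/26.
After stage 1 the state is |+x⟩; P(|+z⟩) = |⟨+z|+x⟩|² = 1/2.
Joint probability = 1/26 × 1/2 = 0.019.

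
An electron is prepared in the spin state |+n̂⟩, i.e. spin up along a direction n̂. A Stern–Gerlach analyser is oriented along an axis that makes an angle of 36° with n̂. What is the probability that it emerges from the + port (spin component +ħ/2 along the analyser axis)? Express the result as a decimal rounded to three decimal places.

For spin-½, the probability of finding spin-up along an axis at angle θ to the initial spin direction is cos²(θ/2); spin-down is sin²(θ/2).
θ = 36°, so P = cos²(18°) ≈ 0.905.

0.905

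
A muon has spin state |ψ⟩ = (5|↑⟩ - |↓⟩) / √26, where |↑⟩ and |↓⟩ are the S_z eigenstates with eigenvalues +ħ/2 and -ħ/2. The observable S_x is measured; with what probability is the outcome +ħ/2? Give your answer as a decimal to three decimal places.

0.308

|+x⟩ = (|↑⟩ + |↓⟩)/√2, so ⟨+x|ψ⟩ = (4) / (√2·√26).
P = |4|² / 52 = 16/52.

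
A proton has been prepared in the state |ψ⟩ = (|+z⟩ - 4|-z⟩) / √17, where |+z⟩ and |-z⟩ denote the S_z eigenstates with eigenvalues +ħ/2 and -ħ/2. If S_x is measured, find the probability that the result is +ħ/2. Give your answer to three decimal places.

|+x⟩ = (|+z⟩ + |-z⟩)/√2, so ⟨+x|ψ⟩ = (-3) / (√2·√17).
P = |-3|² / 34 = 9/34.

0.265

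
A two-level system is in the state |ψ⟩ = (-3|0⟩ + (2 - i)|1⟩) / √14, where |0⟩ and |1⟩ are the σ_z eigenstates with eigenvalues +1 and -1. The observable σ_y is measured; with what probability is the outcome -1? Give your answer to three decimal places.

0.286

|-y⟩ = (|0⟩ - i|1⟩)/√2, so ⟨-y|ψ⟩ = (-2 + 2i) / (√2·√14).
P = |-2 + 2i|² / 28 = 8/28.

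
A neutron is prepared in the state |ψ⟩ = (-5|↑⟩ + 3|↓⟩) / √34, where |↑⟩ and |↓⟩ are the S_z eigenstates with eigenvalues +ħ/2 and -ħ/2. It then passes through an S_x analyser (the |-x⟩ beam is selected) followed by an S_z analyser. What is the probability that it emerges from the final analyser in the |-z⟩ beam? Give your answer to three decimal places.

First analyser (S_x): P(|-x⟩) = |⟨-x|ψ⟩|² = 64/68.
After stage 1 the state is |-x⟩; P(|-z⟩) = |⟨-z|-x⟩|² = 1/2.
Joint probability = 64/68 × 1/2 = 0.471.

0.471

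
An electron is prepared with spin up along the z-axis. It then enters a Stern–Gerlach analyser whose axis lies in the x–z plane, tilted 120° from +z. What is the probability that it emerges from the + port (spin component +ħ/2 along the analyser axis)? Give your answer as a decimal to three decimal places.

0.250

For spin-½, the probability of finding spin-up along an axis at angle θ to the initial spin direction is cos²(θ/2); spin-down is sin²(θ/2).
θ = 120°, so P = cos²(60°) ≈ 0.250.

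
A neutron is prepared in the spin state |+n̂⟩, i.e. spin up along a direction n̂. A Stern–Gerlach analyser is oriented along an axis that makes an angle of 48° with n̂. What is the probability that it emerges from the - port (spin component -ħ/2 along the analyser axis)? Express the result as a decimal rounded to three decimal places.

For spin-½, the probability of finding spin-up along an axis at angle θ to the initial spin direction is cos²(θ/2); spin-down is sin²(θ/2).
θ = 48°, so P = sin²(24°) ≈ 0.165.

0.165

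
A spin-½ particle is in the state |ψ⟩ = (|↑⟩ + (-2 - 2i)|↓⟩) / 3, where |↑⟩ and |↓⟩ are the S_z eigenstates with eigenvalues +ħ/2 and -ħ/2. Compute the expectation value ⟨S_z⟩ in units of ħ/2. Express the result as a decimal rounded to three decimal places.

⟨σ_z⟩ = |a|² - |b|² divided by |a|²+|b|², with a, b the |↑⟩, |↓⟩ amplitudes.
= (1 - 8)/9 = -7/9.
⟨S_z⟩ = (ħ/2)·⟨σ_z⟩.

-0.778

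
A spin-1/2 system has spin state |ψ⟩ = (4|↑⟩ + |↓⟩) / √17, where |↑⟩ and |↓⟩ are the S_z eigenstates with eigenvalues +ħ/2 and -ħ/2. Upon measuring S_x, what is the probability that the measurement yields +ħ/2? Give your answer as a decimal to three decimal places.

|+x⟩ = (|↑⟩ + |↓⟩)/√2, so ⟨+x|ψ⟩ = (5) / (√2·√17).
P = |5|² / 34 = 25/34.

0.735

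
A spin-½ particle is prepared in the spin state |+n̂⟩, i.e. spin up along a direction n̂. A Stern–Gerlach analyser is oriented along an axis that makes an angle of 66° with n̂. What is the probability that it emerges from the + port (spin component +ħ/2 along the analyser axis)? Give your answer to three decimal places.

0.703

For spin-½, the probability of finding spin-up along an axis at angle θ to the initial spin direction is cos²(θ/2); spin-down is sin²(θ/2).
θ = 66°, so P = cos²(33°) ≈ 0.703.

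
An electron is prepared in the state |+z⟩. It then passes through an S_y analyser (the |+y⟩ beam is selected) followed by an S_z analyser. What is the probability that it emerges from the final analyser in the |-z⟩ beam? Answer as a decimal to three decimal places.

First analyser (S_y): from |+z⟩, P(|+y⟩) = 1/2.
After stage 1 the state is |+y⟩; P(|-z⟩) = |⟨-z|+y⟩|² = 1/2.
Joint probability = 1/2 × 1/2 = 0.250.

0.250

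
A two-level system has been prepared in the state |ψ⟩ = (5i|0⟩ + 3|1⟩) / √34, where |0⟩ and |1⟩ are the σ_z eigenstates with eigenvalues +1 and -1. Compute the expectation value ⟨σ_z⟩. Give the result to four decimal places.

0.4706

⟨σ_z⟩ = |a|² - |b|² divided by |a|²+|b|², with a, b the |0⟩, |1⟩ amplitudes.
= (25 - 9)/34 = 16/34.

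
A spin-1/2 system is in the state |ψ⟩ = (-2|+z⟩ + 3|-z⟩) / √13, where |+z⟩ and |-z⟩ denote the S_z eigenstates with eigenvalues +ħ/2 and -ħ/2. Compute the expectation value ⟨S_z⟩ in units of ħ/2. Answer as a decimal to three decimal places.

-0.385

⟨σ_z⟩ = |a|² - |b|² divided by |a|²+|b|², with a, b the |+z⟩, |-z⟩ amplitudes.
= (4 - 9)/13 = -5/13.
⟨S_z⟩ = (ħ/2)·⟨σ_z⟩.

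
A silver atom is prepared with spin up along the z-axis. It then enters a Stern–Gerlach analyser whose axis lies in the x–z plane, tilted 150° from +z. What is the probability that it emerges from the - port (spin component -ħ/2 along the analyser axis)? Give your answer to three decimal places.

0.933

For spin-½, the probability of finding spin-up along an axis at angle θ to the initial spin direction is cos²(θ/2); spin-down is sin²(θ/2).
θ = 150°, so P = sin²(75°) ≈ 0.933.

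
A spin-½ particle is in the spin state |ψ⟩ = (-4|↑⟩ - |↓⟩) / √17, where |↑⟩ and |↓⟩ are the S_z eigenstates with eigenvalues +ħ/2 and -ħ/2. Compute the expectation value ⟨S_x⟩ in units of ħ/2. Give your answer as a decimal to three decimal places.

0.471

⟨σ_x⟩ = 2 Re(a* b)/(|a|²+|b|²) with a = -4, b = -1.
a* b = 4, so ⟨σ_x⟩ = 8/17.
⟨S_x⟩ = (ħ/2)·⟨σ_x⟩.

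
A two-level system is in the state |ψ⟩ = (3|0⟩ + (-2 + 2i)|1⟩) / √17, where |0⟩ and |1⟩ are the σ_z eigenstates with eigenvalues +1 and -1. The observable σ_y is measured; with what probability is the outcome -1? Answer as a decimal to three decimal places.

0.147

|-y⟩ = (|0⟩ - i|1⟩)/√2, so ⟨-y|ψ⟩ = (1 - 2i) / (√2·√17).
P = |1 - 2i|² / 34 = 5/34.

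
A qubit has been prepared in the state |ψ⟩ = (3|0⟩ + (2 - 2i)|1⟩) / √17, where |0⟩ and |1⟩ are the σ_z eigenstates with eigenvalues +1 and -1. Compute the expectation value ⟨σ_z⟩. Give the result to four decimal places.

⟨σ_z⟩ = |a|² - |b|² divided by |a|²+|b|², with a, b the |0⟩, |1⟩ amplitudes.
= (9 - 8)/17 = 1/17.

0.0588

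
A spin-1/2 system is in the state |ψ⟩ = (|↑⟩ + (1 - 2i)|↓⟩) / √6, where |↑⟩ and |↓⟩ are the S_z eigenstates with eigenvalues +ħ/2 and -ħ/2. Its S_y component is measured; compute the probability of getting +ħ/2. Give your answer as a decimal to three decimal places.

0.167

|+y⟩ = (|↑⟩ + i|↓⟩)/√2, so ⟨+y|ψ⟩ = (-1 - i) / (√2·√6).
P = |-1 - i|² / 12 = 2/12.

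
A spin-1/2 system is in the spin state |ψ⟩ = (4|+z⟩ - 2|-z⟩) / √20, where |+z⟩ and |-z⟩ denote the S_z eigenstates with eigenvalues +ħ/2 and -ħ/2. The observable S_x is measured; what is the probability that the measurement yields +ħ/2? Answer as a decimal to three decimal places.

|+x⟩ = (|+z⟩ + |-z⟩)/√2, so ⟨+x|ψ⟩ = (2) / (√2·√20).
P = |2|² / 40 = 4/40.

0.100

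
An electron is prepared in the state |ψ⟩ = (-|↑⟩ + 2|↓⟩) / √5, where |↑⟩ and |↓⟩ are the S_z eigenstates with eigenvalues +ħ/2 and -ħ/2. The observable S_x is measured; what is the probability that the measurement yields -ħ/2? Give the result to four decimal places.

0.9000

|-x⟩ = (|↑⟩ - |↓⟩)/√2, so ⟨-x|ψ⟩ = (-3) / (√2·√5).
P = |-3|² / 10 = 9/10.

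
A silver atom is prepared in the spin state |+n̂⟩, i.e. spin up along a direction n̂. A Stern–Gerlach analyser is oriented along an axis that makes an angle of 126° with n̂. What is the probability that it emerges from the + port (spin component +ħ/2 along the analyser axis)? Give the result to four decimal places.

0.2061

For spin-½, the probability of finding spin-up along an axis at angle θ to the initial spin direction is cos²(θ/2); spin-down is sin²(θ/2).
θ = 126°, so P = cos²(63°) ≈ 0.2061.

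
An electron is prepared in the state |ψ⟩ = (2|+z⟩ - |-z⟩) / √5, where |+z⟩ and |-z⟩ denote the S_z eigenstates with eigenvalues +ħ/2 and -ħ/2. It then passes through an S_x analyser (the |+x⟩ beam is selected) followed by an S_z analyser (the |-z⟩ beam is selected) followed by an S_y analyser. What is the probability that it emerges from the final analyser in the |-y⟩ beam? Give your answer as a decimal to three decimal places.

First analyser (S_x): P(|+x⟩) = |⟨+x|ψ⟩|² = 1/10.
After stage 1 the state is |+x⟩; P(|-z⟩) = |⟨-z|+x⟩|² = 1/2.
After stage 2 the state is |-z⟩; P(|-y⟩) = |⟨-y|-z⟩|² = 1/2.
Joint probability = 1/10 × 1/2 × 1/2 = 0.025.

0.025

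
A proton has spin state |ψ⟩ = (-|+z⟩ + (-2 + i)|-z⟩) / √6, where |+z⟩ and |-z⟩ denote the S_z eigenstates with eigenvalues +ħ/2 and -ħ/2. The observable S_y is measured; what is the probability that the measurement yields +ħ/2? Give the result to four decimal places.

0.3333

|+y⟩ = (|+z⟩ + i|-z⟩)/√2, so ⟨+y|ψ⟩ = (2i) / (√2·√6).
P = |2i|² / 12 = 4/12.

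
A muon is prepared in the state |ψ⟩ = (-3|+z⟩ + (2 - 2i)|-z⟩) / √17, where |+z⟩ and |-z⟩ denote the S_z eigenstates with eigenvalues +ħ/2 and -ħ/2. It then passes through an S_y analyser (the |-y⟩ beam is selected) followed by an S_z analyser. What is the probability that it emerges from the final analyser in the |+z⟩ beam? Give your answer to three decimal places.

0.074

First analyser (S_y): P(|-y⟩) = |⟨-y|ψ⟩|² = 5/34.
After stage 1 the state is |-y⟩; P(|+z⟩) = |⟨+z|-y⟩|² = 1/2.
Joint probability = 5/34 × 1/2 = 0.074.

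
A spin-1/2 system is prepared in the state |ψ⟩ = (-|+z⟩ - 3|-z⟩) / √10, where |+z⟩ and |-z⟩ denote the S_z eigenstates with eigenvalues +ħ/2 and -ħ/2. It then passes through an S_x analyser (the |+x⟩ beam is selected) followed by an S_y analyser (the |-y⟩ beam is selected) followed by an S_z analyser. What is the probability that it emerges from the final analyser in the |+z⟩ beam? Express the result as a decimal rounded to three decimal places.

First analyser (S_x): P(|+x⟩) = |⟨+x|ψ⟩|² = 16/20.
After stage 1 the state is |+x⟩; P(|-y⟩) = |⟨-y|+x⟩|² = 1/2.
After stage 2 the state is |-y⟩; P(|+z⟩) = |⟨+z|-y⟩|² = 1/2.
Joint probability = 16/20 × 1/2 × 1/2 = 0.200.

0.200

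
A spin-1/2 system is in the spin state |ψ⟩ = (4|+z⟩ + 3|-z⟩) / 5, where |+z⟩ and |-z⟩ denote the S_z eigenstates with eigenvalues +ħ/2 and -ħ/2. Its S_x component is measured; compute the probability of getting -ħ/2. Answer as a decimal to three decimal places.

0.020

|-x⟩ = (|+z⟩ - |-z⟩)/√2, so ⟨-x|ψ⟩ = (1) / (√2·5).
P = |1|² / 50 = 1/50.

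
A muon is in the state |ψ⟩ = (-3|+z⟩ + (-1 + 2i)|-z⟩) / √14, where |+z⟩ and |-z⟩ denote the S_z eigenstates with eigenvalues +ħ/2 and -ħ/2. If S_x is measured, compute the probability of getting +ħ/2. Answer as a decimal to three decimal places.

|+x⟩ = (|+z⟩ + |-z⟩)/√2, so ⟨+x|ψ⟩ = (-4 + 2i) / (√2·√14).
P = |-4 + 2i|² / 28 = 20/28.

0.714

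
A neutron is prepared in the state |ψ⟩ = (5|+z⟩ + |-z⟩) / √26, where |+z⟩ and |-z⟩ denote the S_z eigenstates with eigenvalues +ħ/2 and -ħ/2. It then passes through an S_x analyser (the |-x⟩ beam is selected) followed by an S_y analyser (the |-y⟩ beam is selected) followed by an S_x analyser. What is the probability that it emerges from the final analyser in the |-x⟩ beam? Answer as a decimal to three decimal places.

0.077

First analyser (S_x): P(|-x⟩) = |⟨-x|ψ⟩|² = 16/52.
After stage 1 the state is |-x⟩; P(|-y⟩) = |⟨-y|-x⟩|² = 1/2.
After stage 2 the state is |-y⟩; P(|-x⟩) = |⟨-x|-y⟩|² = 1/2.
Joint probability = 16/52 × 1/2 × 1/2 = 0.077.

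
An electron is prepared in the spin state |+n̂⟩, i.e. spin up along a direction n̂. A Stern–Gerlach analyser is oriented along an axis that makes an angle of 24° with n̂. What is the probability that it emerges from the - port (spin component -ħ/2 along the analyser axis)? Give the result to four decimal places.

For spin-½, the probability of finding spin-up along an axis at angle θ to the initial spin direction is cos²(θ/2); spin-down is sin²(θ/2).
θ = 24°, so P = sin²(12°) ≈ 0.0432.

0.0432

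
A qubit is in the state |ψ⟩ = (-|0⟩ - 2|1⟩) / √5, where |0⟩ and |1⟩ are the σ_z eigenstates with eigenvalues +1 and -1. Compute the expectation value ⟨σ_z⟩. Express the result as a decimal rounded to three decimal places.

-0.600

⟨σ_z⟩ = |a|² - |b|² divided by |a|²+|b|², with a, b the |0⟩, |1⟩ amplitudes.
= (1 - 4)/5 = -3/5.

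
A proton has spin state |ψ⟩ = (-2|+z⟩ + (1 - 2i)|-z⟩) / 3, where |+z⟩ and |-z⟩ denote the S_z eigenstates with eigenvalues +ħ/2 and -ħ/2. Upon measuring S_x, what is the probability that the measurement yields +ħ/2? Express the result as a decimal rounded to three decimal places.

0.278

|+x⟩ = (|+z⟩ + |-z⟩)/√2, so ⟨+x|ψ⟩ = (-1 - 2i) / (√2·3).
P = |-1 - 2i|² / 18 = 5/18.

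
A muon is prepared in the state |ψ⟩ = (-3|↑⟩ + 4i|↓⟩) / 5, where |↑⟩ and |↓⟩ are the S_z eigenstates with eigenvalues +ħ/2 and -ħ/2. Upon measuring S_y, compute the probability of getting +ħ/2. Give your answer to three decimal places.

0.020

|+y⟩ = (|↑⟩ + i|↓⟩)/√2, so ⟨+y|ψ⟩ = (1) / (√2·5).
P = |1|² / 50 = 1/50.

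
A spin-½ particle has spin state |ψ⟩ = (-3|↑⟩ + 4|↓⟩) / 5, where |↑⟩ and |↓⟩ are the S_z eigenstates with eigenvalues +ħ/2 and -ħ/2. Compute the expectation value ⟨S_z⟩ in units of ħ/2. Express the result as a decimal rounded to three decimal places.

⟨σ_z⟩ = |a|² - |b|² divided by |a|²+|b|², with a, b the |↑⟩, |↓⟩ amplitudes.
= (9 - 16)/25 = -7/25.
⟨S_z⟩ = (ħ/2)·⟨σ_z⟩.

-0.280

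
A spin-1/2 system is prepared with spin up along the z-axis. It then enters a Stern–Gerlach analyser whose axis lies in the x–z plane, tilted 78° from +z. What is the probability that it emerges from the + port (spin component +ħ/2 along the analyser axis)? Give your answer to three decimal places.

For spin-½, the probability of finding spin-up along an axis at angle θ to the initial spin direction is cos²(θ/2); spin-down is sin²(θ/2).
θ = 78°, so P = cos²(39°) ≈ 0.604.

0.604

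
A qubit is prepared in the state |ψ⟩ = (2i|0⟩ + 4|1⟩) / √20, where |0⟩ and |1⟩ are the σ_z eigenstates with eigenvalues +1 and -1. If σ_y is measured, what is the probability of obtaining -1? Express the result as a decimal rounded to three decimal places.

0.900

|-y⟩ = (|0⟩ - i|1⟩)/√2, so ⟨-y|ψ⟩ = (6i) / (√2·√20).
P = |6i|² / 40 = 36/40.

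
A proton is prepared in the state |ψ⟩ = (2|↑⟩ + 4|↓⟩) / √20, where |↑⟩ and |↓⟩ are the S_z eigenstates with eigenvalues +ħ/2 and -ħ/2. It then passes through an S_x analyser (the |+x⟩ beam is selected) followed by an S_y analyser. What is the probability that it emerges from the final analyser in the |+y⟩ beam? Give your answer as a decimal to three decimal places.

0.450

First analyser (S_x): P(|+x⟩) = |⟨+x|ψ⟩|² = 36/40.
After stage 1 the state is |+x⟩; P(|+y⟩) = |⟨+y|+x⟩|² = 1/2.
Joint probability = 36/40 × 1/2 = 0.450.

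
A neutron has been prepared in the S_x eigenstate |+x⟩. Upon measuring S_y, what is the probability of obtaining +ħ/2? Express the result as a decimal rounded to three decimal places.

0.500

In the S_z basis, |+x⟩ = (|+z⟩ + |-z⟩)/√2 and |+y⟩ = (|+z⟩ + i|-z⟩)/√2.
|⟨+y|+x⟩|² = 1/2.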